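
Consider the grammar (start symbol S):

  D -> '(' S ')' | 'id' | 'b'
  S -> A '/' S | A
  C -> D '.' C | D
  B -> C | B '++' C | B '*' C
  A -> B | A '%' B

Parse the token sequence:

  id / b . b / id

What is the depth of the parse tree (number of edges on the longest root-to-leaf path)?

7

[S [A [B [C [D id]]]] / [S [A [B [C [D b] . [C [D b]]]]] / [S [A [B [C [D id]]]]]]]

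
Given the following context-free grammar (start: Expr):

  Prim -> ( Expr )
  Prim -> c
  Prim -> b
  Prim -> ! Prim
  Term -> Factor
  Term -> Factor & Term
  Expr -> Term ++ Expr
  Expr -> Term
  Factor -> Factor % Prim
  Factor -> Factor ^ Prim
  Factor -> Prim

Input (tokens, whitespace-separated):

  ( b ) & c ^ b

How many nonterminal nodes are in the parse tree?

13

[Expr [Term [Factor [Prim ( [Expr [Term [Factor [Prim b]]]] )]] & [Term [Factor [Factor [Prim c]] ^ [Prim b]]]]]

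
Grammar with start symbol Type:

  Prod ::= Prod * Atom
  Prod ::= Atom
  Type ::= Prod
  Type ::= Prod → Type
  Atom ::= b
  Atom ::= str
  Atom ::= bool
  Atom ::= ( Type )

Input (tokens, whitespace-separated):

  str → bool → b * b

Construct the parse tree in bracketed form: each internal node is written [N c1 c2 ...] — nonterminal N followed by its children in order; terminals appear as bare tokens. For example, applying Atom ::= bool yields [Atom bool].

Type
Prod → Type
Atom → Type
str → Type
str → Prod → Type
str → Atom → Type
str → bool → Type
str → bool → Prod
str → bool → Prod * Atom
str → bool → Atom * Atom
str → bool → b * Atom
str → bool → b * b

[Type [Prod [Atom str]] → [Type [Prod [Atom bool]] → [Type [Prod [Prod [Atom b]] * [Atom b]]]]]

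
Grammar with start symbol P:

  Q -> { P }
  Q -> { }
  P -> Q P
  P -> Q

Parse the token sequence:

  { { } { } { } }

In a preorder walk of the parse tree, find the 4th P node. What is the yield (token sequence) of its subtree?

{ }

[P [Q { [P [Q { }] [P [Q { }] [P [Q { }]]]] }]]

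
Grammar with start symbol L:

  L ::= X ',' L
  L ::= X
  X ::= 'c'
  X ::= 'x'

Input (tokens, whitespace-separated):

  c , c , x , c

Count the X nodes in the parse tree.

[L [X c] , [L [X c] , [L [X x] , [L [X c]]]]]

4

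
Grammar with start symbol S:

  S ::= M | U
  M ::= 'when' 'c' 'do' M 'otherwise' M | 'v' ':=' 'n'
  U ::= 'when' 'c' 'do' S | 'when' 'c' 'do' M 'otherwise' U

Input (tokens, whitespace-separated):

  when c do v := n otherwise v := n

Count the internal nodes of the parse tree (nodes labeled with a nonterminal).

4

[S [M when c do [M v := n] otherwise [M v := n]]]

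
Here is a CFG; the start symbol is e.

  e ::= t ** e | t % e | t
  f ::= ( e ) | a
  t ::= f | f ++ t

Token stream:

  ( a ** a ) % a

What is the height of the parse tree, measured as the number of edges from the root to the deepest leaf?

[e [t [f ( [e [t [f a]] ** [e [t [f a]]]] )]] % [e [t [f a]]]]

7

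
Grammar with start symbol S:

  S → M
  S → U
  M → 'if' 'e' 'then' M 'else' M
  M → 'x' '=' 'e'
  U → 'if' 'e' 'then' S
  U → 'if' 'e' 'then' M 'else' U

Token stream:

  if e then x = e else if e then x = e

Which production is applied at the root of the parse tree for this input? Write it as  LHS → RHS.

S → U

[S [U if e then [M x = e] else [U if e then [S [M x = e]]]]]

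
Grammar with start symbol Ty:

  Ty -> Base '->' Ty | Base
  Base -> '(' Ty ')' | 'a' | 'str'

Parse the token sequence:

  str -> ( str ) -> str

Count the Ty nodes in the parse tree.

4

[Ty [Base str] -> [Ty [Base ( [Ty [Base str]] )] -> [Ty [Base str]]]]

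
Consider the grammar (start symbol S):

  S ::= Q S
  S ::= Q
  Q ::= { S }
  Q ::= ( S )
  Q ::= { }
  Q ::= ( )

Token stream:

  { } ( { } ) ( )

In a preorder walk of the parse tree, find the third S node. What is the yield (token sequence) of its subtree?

{ }

[S [Q { }] [S [Q ( [S [Q { }]] )] [S [Q ( )]]]]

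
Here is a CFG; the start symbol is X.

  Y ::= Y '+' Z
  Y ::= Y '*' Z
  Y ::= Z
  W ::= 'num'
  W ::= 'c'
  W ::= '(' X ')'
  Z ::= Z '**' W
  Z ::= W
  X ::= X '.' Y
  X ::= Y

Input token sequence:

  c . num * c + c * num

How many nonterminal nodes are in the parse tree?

17

[X [X [Y [Z [W c]]]] . [Y [Y [Y [Y [Z [W num]]] * [Z [W c]]] + [Z [W c]]] * [Z [W num]]]]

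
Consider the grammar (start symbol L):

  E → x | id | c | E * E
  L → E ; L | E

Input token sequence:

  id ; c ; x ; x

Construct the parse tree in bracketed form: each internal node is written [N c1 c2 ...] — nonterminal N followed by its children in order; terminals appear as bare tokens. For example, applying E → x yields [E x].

[L [E id] ; [L [E c] ; [L [E x] ; [L [E x]]]]]

L
E ; L
id ; L
id ; E ; L
id ; c ; L
id ; c ; E ; L
id ; c ; x ; L
id ; c ; x ; E
id ; c ; x ; x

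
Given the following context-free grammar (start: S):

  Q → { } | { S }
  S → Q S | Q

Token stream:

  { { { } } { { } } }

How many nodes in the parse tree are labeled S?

[S [Q { [S [Q { [S [Q { }]] }] [S [Q { [S [Q { }]] }]]] }]]

5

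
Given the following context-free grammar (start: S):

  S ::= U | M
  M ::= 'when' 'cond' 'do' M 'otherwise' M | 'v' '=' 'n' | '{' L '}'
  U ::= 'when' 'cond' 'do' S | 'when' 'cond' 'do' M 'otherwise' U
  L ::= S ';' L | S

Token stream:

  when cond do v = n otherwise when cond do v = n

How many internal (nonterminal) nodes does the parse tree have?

[S [U when cond do [M v = n] otherwise [U when cond do [S [M v = n]]]]]

6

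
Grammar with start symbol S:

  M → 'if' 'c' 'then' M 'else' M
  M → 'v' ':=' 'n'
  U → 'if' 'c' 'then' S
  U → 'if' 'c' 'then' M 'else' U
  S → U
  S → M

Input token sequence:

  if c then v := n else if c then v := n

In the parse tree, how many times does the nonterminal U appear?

[S [U if c then [M v := n] else [U if c then [S [M v := n]]]]]

2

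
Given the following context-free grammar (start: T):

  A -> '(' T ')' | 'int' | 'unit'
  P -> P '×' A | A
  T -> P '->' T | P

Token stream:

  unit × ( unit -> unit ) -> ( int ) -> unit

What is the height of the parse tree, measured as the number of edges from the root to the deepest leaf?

[T [P [P [A unit]] × [A ( [T [P [A unit]] -> [T [P [A unit]]]] )]] -> [T [P [A ( [T [P [A int]]] )]] -> [T [P [A unit]]]]]

7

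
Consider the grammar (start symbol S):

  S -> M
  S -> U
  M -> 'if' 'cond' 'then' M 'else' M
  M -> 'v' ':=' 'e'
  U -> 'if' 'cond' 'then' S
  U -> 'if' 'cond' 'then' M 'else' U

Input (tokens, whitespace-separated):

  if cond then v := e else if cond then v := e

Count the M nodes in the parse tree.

[S [U if cond then [M v := e] else [U if cond then [S [M v := e]]]]]

2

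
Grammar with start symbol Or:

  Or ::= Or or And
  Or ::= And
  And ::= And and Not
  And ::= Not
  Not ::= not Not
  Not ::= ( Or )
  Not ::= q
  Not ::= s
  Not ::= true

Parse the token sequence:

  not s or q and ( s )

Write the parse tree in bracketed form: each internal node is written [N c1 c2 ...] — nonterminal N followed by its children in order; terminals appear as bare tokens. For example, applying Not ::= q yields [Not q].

[Or [Or [And [Not not [Not s]]]] or [And [And [Not q]] and [Not ( [Or [And [Not s]]] )]]]

Or
Or or And
And or And
Not or And
not Not or And
not s or And
not s or And and Not
not s or Not and Not
not s or q and Not
not s or q and ( Or )
not s or q and ( And )
not s or q and ( Not )
not s or q and ( s )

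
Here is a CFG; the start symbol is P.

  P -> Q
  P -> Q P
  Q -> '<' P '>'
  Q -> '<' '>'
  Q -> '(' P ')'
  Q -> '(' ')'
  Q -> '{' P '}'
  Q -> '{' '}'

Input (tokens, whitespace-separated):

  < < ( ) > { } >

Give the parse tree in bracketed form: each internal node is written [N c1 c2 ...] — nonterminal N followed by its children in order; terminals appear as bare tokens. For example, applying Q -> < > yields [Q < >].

[P [Q < [P [Q < [P [Q ( )]] >] [P [Q { }]]] >]]

P
Q
< P >
< Q P >
< < P > P >
< < Q > P >
< < ( ) > P >
< < ( ) > Q >
< < ( ) > { } >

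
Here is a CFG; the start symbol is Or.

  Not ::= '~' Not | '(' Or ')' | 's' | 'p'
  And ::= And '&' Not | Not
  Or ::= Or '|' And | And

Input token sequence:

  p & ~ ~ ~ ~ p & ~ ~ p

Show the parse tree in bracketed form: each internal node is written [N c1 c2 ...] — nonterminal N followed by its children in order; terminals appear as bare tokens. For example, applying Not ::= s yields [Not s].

Or
And
And & Not
And & Not & Not
Not & Not & Not
p & Not & Not
p & ~ Not & Not
p & ~ ~ Not & Not
p & ~ ~ ~ Not & Not
p & ~ ~ ~ ~ Not & Not
p & ~ ~ ~ ~ p & Not
p & ~ ~ ~ ~ p & ~ Not
p & ~ ~ ~ ~ p & ~ ~ Not
p & ~ ~ ~ ~ p & ~ ~ p

[Or [And [And [And [Not p]] & [Not ~ [Not ~ [Not ~ [Not ~ [Not p]]]]]] & [Not ~ [Not ~ [Not p]]]]]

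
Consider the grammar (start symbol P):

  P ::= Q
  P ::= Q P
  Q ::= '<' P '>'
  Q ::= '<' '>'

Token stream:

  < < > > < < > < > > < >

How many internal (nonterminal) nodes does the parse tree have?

12

[P [Q < [P [Q < >]] >] [P [Q < [P [Q < >] [P [Q < >]]] >] [P [Q < >]]]]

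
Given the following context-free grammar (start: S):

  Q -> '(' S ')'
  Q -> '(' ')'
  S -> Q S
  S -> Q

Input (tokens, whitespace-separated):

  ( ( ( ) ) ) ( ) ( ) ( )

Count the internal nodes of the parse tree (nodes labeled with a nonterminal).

12

[S [Q ( [S [Q ( [S [Q ( )]] )]] )] [S [Q ( )] [S [Q ( )] [S [Q ( )]]]]]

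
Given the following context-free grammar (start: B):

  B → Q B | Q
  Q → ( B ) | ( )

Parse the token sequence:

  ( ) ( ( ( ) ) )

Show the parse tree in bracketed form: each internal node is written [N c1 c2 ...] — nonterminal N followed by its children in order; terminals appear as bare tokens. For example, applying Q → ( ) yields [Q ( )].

B
Q B
( ) B
( ) Q
( ) ( B )
( ) ( Q )
( ) ( ( B ) )
( ) ( ( Q ) )
( ) ( ( ( ) ) )

[B [Q ( )] [B [Q ( [B [Q ( [B [Q ( )]] )]] )]]]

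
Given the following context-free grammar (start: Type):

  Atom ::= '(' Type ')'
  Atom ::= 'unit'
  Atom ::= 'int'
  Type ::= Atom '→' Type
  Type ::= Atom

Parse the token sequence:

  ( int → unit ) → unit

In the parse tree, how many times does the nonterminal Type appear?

[Type [Atom ( [Type [Atom int] → [Type [Atom unit]]] )] → [Type [Atom unit]]]

4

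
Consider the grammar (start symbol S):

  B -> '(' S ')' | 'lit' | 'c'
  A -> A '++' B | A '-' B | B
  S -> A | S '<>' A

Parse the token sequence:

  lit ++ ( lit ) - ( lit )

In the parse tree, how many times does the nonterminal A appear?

5

[S [A [A [A [B lit]] ++ [B ( [S [A [B lit]]] )]] - [B ( [S [A [B lit]]] )]]]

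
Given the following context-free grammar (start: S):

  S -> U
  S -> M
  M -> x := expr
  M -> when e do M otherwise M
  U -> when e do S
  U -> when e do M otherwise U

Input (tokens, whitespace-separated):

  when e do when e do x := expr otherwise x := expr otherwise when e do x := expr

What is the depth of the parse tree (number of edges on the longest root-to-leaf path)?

[S [U when e do [M when e do [M x := expr] otherwise [M x := expr]] otherwise [U when e do [S [M x := expr]]]]]

5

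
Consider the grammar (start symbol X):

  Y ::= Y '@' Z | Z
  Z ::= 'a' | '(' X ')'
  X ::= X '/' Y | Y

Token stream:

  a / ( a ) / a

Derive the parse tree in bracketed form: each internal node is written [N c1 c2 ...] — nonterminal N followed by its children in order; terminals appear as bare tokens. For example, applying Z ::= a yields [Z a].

X
X / Y
X / Y / Y
Y / Y / Y
Z / Y / Y
a / Y / Y
a / Z / Y
a / ( X ) / Y
a / ( Y ) / Y
a / ( Z ) / Y
a / ( a ) / Y
a / ( a ) / Z
a / ( a ) / a

[X [X [X [Y [Z a]]] / [Y [Z ( [X [Y [Z a]]] )]]] / [Y [Z a]]]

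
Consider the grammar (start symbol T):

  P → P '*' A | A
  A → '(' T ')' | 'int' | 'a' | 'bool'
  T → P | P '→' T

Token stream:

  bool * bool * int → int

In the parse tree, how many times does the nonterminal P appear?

4

[T [P [P [P [A bool]] * [A bool]] * [A int]] → [T [P [A int]]]]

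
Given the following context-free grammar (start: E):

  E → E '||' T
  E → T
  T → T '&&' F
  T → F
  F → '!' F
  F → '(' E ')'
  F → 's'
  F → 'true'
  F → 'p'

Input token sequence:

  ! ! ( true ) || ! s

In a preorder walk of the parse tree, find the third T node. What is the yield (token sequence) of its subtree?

[E [E [T [F ! [F ! [F ( [E [T [F true]]] )]]]]] || [T [F ! [F s]]]]

! s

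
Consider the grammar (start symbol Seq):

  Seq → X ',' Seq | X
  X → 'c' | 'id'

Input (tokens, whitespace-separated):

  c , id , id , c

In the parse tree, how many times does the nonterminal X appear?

[Seq [X c] , [Seq [X id] , [Seq [X id] , [Seq [X c]]]]]

4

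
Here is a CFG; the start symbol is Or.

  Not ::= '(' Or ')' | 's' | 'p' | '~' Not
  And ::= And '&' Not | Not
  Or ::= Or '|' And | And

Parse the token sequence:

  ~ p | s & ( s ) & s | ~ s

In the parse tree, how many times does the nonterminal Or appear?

[Or [Or [Or [And [Not ~ [Not p]]]] | [And [And [And [Not s]] & [Not ( [Or [And [Not s]]] )]] & [Not s]]] | [And [Not ~ [Not s]]]]

4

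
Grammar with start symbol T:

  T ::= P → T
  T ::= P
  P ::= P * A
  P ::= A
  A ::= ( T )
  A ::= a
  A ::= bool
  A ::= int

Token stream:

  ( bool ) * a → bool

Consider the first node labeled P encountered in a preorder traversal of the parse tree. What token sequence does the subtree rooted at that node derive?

[T [P [P [A ( [T [P [A bool]]] )]] * [A a]] → [T [P [A bool]]]]

( bool ) * a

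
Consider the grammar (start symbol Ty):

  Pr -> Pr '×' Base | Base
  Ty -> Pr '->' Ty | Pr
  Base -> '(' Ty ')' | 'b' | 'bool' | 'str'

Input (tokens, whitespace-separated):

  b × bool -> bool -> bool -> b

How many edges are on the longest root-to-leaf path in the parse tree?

6

[Ty [Pr [Pr [Base b]] × [Base bool]] -> [Ty [Pr [Base bool]] -> [Ty [Pr [Base bool]] -> [Ty [Pr [Base b]]]]]]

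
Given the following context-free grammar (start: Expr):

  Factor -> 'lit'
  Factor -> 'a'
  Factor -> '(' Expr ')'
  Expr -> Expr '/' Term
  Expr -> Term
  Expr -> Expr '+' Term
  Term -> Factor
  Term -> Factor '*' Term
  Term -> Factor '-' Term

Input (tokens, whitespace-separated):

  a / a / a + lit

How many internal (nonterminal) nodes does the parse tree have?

[Expr [Expr [Expr [Expr [Term [Factor a]]] / [Term [Factor a]]] / [Term [Factor a]]] + [Term [Factor lit]]]

12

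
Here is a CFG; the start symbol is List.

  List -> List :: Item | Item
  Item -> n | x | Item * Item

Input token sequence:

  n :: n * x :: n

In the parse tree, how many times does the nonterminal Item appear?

[List [List [List [Item n]] :: [Item [Item n] * [Item x]]] :: [Item n]]

5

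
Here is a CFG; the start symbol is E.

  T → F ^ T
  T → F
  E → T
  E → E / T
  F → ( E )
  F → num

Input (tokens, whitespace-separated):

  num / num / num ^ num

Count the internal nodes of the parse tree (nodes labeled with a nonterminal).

[E [E [E [T [F num]]] / [T [F num]]] / [T [F num] ^ [T [F num]]]]

11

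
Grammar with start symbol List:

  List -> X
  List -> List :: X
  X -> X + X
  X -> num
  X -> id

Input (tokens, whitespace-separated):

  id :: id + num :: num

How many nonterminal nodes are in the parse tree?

[List [List [List [X id]] :: [X [X id] + [X num]]] :: [X num]]

8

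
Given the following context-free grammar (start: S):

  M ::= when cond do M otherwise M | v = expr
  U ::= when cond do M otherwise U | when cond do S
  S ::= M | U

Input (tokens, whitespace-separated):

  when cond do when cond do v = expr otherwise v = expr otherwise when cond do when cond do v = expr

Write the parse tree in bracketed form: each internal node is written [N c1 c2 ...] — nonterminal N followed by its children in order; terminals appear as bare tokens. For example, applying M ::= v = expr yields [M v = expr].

S
U
when cond do M otherwise U
when cond do when cond do M otherwise M otherwise U
when cond do when cond do v = expr otherwise M otherwise U
when cond do when cond do v = expr otherwise v = expr otherwise U
when cond do when cond do v = expr otherwise v = expr otherwise when cond do S
when cond do when cond do v = expr otherwise v = expr otherwise when cond do U
when cond do when cond do v = expr otherwise v = expr otherwise when cond do when cond do S
when cond do when cond do v = expr otherwise v = expr otherwise when cond do when cond do M
when cond do when cond do v = expr otherwise v = expr otherwise when cond do when cond do v = expr

[S [U when cond do [M when cond do [M v = expr] otherwise [M v = expr]] otherwise [U when cond do [S [U when cond do [S [M v = expr]]]]]]]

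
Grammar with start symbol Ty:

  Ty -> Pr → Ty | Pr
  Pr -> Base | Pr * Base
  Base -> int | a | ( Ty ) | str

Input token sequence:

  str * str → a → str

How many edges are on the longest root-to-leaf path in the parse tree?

[Ty [Pr [Pr [Base str]] * [Base str]] → [Ty [Pr [Base a]] → [Ty [Pr [Base str]]]]]

5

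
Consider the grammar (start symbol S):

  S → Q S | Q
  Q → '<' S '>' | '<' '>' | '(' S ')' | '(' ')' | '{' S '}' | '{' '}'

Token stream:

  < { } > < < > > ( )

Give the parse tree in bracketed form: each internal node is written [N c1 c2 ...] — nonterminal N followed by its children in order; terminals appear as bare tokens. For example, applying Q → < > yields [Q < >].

[S [Q < [S [Q { }]] >] [S [Q < [S [Q < >]] >] [S [Q ( )]]]]

S
Q S
< S > S
< Q > S
< { } > S
< { } > Q S
< { } > < S > S
< { } > < Q > S
< { } > < < > > S
< { } > < < > > Q
< { } > < < > > ( )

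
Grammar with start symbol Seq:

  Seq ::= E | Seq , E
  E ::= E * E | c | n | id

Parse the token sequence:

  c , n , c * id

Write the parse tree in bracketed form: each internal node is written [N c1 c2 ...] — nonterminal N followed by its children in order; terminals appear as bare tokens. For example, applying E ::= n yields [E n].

Seq
Seq , E
Seq , E , E
E , E , E
c , E , E
c , n , E
c , n , E * E
c , n , c * E
c , n , c * id

[Seq [Seq [Seq [E c]] , [E n]] , [E [E c] * [E id]]]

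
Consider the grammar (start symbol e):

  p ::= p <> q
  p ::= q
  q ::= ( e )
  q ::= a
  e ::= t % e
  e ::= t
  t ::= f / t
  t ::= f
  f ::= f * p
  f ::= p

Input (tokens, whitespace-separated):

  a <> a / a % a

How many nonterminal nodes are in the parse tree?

[e [t [f [p [p [q a]] <> [q a]]] / [t [f [p [q a]]]]] % [e [t [f [p [q a]]]]]]

16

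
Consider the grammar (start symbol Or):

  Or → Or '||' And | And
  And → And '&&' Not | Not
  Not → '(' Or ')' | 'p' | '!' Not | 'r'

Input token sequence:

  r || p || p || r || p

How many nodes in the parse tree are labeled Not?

[Or [Or [Or [Or [Or [And [Not r]]] || [And [Not p]]] || [And [Not p]]] || [And [Not r]]] || [And [Not p]]]

5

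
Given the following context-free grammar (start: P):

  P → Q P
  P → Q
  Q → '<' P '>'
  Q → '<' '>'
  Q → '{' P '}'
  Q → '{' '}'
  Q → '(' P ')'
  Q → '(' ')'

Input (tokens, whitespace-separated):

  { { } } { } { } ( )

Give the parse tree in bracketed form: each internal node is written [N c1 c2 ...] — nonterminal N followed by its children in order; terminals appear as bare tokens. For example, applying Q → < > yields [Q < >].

P
Q P
{ P } P
{ Q } P
{ { } } P
{ { } } Q P
{ { } } { } P
{ { } } { } Q P
{ { } } { } { } P
{ { } } { } { } Q
{ { } } { } { } ( )

[P [Q { [P [Q { }]] }] [P [Q { }] [P [Q { }] [P [Q ( )]]]]]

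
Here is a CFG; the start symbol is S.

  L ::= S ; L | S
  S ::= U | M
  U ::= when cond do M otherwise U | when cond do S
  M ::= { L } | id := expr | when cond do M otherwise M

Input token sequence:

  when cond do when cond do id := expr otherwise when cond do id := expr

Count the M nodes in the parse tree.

[S [U when cond do [S [U when cond do [M id := expr] otherwise [U when cond do [S [M id := expr]]]]]]]

2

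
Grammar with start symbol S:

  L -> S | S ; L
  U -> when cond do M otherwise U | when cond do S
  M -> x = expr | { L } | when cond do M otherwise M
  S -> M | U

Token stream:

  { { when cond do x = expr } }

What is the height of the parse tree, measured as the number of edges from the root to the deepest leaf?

10

[S [M { [L [S [M { [L [S [U when cond do [S [M x = expr]]]]] }]]] }]]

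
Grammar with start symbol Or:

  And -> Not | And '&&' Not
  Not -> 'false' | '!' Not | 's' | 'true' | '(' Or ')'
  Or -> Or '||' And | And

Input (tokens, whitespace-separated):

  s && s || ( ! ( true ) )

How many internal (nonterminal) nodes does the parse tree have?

[Or [Or [And [And [Not s]] && [Not s]]] || [And [Not ( [Or [And [Not ! [Not ( [Or [And [Not true]]] )]]]] )]]]

15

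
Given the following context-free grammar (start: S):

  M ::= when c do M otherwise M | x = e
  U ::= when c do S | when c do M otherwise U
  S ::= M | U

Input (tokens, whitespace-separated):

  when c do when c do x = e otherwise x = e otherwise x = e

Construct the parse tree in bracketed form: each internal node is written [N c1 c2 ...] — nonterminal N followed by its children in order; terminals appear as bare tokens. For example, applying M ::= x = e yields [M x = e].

S
M
when c do M otherwise M
when c do when c do M otherwise M otherwise M
when c do when c do x = e otherwise M otherwise M
when c do when c do x = e otherwise x = e otherwise M
when c do when c do x = e otherwise x = e otherwise x = e

[S [M when c do [M when c do [M x = e] otherwise [M x = e]] otherwise [M x = e]]]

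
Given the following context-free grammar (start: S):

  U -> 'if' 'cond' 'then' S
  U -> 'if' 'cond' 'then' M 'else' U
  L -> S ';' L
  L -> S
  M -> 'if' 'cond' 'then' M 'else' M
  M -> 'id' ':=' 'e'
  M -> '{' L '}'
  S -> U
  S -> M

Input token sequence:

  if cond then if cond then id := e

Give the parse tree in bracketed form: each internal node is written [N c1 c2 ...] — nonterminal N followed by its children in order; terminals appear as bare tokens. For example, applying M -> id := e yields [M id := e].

[S [U if cond then [S [U if cond then [S [M id := e]]]]]]

S
U
if cond then S
if cond then U
if cond then if cond then S
if cond then if cond then M
if cond then if cond then id := e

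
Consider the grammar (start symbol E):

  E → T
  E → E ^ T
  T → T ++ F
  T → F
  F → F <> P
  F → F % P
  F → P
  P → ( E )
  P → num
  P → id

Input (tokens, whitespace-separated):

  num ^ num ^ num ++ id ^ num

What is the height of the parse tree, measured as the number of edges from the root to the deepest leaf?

7

[E [E [E [E [T [F [P num]]]] ^ [T [F [P num]]]] ^ [T [T [F [P num]]] ++ [F [P id]]]] ^ [T [F [P num]]]]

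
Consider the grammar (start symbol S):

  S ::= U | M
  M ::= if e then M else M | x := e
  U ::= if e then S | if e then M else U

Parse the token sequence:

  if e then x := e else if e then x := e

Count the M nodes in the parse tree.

[S [U if e then [M x := e] else [U if e then [S [M x := e]]]]]

2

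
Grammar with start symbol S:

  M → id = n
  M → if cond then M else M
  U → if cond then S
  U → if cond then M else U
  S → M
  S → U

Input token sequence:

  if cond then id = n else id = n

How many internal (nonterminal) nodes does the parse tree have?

[S [M if cond then [M id = n] else [M id = n]]]

4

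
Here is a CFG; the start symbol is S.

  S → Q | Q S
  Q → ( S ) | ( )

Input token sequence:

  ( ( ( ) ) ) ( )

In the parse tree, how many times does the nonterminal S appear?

[S [Q ( [S [Q ( [S [Q ( )]] )]] )] [S [Q ( )]]]

4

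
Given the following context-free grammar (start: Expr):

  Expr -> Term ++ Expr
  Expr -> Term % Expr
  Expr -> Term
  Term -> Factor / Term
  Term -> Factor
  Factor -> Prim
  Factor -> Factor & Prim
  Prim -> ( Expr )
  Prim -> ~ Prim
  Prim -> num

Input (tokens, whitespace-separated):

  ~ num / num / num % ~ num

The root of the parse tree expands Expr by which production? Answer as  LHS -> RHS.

[Expr [Term [Factor [Prim ~ [Prim num]]] / [Term [Factor [Prim num]] / [Term [Factor [Prim num]]]]] % [Expr [Term [Factor [Prim ~ [Prim num]]]]]]

Expr -> Term % Expr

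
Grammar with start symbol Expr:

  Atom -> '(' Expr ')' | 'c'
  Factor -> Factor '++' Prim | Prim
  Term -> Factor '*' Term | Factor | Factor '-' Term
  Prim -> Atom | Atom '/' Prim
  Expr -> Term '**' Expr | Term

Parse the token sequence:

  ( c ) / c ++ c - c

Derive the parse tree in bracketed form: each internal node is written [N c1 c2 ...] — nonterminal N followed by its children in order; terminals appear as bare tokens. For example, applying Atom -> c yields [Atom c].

[Expr [Term [Factor [Factor [Prim [Atom ( [Expr [Term [Factor [Prim [Atom c]]]]] )] / [Prim [Atom c]]]] ++ [Prim [Atom c]]] - [Term [Factor [Prim [Atom c]]]]]]

Expr
Term
Factor - Term
Factor ++ Prim - Term
Prim ++ Prim - Term
Atom / Prim ++ Prim - Term
( Expr ) / Prim ++ Prim - Term
( Term ) / Prim ++ Prim - Term
( Factor ) / Prim ++ Prim - Term
( Prim ) / Prim ++ Prim - Term
( Atom ) / Prim ++ Prim - Term
( c ) / Prim ++ Prim - Term
( c ) / Atom ++ Prim - Term
( c ) / c ++ Prim - Term
( c ) / c ++ Atom - Term
( c ) / c ++ c - Term
( c ) / c ++ c - Factor
( c ) / c ++ c - Prim
( c ) / c ++ c - Atom
( c ) / c ++ c - c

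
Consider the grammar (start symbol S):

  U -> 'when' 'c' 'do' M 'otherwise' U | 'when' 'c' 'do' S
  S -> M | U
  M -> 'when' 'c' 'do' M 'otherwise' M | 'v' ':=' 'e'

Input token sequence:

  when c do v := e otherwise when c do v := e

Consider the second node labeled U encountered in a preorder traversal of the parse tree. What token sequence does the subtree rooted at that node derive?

[S [U when c do [M v := e] otherwise [U when c do [S [M v := e]]]]]

when c do v := e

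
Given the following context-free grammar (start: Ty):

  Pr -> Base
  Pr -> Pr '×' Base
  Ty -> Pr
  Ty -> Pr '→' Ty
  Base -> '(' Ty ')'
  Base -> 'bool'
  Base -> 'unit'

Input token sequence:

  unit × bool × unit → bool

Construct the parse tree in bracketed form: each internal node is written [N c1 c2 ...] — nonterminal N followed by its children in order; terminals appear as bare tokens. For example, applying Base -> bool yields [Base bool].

[Ty [Pr [Pr [Pr [Base unit]] × [Base bool]] × [Base unit]] → [Ty [Pr [Base bool]]]]

Ty
Pr → Ty
Pr × Base → Ty
Pr × Base × Base → Ty
Base × Base × Base → Ty
unit × Base × Base → Ty
unit × bool × Base → Ty
unit × bool × unit → Ty
unit × bool × unit → Pr
unit × bool × unit → Base
unit × bool × unit → bool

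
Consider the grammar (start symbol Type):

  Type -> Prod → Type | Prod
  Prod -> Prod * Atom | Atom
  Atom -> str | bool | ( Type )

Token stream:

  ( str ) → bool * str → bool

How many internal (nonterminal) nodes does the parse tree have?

14

[Type [Prod [Atom ( [Type [Prod [Atom str]]] )]] → [Type [Prod [Prod [Atom bool]] * [Atom str]] → [Type [Prod [Atom bool]]]]]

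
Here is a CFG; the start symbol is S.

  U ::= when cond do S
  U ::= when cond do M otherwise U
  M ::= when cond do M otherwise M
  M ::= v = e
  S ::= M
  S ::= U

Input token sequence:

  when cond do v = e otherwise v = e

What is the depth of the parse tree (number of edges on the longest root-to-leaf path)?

3

[S [M when cond do [M v = e] otherwise [M v = e]]]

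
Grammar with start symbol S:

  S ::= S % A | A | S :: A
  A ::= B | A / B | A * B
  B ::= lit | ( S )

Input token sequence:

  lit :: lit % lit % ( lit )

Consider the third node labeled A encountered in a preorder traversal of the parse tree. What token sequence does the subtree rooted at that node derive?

[S [S [S [S [A [B lit]]] :: [A [B lit]]] % [A [B lit]]] % [A [B ( [S [A [B lit]]] )]]]

lit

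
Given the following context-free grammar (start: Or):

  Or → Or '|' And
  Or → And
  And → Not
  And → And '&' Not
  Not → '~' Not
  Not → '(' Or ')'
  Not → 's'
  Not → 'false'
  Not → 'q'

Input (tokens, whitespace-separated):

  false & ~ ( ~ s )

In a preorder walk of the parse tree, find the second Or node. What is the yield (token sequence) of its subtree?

[Or [And [And [Not false]] & [Not ~ [Not ( [Or [And [Not ~ [Not s]]]] )]]]]

~ s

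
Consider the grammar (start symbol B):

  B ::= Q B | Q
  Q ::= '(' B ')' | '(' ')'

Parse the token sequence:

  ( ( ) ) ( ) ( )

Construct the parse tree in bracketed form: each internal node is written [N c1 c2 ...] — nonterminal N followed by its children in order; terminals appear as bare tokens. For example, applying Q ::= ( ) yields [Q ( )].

B
Q B
( B ) B
( Q ) B
( ( ) ) B
( ( ) ) Q B
( ( ) ) ( ) B
( ( ) ) ( ) Q
( ( ) ) ( ) ( )

[B [Q ( [B [Q ( )]] )] [B [Q ( )] [B [Q ( )]]]]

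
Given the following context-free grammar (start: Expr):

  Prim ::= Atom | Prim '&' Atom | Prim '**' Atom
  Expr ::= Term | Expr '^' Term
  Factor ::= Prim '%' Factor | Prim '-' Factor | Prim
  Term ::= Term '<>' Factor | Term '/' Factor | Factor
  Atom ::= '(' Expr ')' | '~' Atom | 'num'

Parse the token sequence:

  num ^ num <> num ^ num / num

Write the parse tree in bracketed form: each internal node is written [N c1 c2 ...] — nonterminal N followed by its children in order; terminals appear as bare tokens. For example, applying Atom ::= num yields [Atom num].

[Expr [Expr [Expr [Term [Factor [Prim [Atom num]]]]] ^ [Term [Term [Factor [Prim [Atom num]]]] <> [Factor [Prim [Atom num]]]]] ^ [Term [Term [Factor [Prim [Atom num]]]] / [Factor [Prim [Atom num]]]]]

Expr
Expr ^ Term
Expr ^ Term ^ Term
Term ^ Term ^ Term
Factor ^ Term ^ Term
Prim ^ Term ^ Term
Atom ^ Term ^ Term
num ^ Term ^ Term
num ^ Term <> Factor ^ Term
num ^ Factor <> Factor ^ Term
num ^ Prim <> Factor ^ Term
num ^ Atom <> Factor ^ Term
num ^ num <> Factor ^ Term
num ^ num <> Prim ^ Term
num ^ num <> Atom ^ Term
num ^ num <> num ^ Term
num ^ num <> num ^ Term / Factor
num ^ num <> num ^ Factor / Factor
num ^ num <> num ^ Prim / Factor
num ^ num <> num ^ Atom / Factor
num ^ num <> num ^ num / Factor
num ^ num <> num ^ num / Prim
num ^ num <> num ^ num / Atom
num ^ num <> num ^ num / num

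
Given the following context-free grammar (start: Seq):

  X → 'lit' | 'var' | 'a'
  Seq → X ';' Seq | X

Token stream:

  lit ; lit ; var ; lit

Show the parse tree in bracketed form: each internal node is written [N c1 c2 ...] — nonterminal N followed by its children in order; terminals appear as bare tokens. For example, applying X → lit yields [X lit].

Seq
X ; Seq
lit ; Seq
lit ; X ; Seq
lit ; lit ; Seq
lit ; lit ; X ; Seq
lit ; lit ; var ; Seq
lit ; lit ; var ; X
lit ; lit ; var ; lit

[Seq [X lit] ; [Seq [X lit] ; [Seq [X var] ; [Seq [X lit]]]]]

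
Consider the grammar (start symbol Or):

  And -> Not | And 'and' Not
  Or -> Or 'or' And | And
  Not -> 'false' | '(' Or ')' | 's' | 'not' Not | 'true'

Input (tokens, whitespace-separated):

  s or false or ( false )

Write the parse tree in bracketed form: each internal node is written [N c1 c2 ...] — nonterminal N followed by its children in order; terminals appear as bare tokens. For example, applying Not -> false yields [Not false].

[Or [Or [Or [And [Not s]]] or [And [Not false]]] or [And [Not ( [Or [And [Not false]]] )]]]

Or
Or or And
Or or And or And
And or And or And
Not or And or And
s or And or And
s or Not or And
s or false or And
s or false or Not
s or false or ( Or )
s or false or ( And )
s or false or ( Not )
s or false or ( false )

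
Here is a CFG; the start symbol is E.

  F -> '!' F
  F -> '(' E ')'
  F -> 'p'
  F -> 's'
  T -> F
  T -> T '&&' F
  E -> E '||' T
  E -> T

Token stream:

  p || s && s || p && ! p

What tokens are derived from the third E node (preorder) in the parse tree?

p

[E [E [E [T [F p]]] || [T [T [F s]] && [F s]]] || [T [T [F p]] && [F ! [F p]]]]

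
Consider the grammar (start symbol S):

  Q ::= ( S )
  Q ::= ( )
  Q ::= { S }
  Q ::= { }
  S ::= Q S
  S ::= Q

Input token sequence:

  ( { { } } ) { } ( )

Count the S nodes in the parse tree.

[S [Q ( [S [Q { [S [Q { }]] }]] )] [S [Q { }] [S [Q ( )]]]]

5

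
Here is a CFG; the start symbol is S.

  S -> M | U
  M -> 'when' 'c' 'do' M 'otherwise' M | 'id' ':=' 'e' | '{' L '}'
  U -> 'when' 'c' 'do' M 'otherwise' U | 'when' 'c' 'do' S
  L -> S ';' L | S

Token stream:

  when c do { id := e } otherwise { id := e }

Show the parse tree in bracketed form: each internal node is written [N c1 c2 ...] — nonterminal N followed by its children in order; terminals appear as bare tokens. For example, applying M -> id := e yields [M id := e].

[S [M when c do [M { [L [S [M id := e]]] }] otherwise [M { [L [S [M id := e]]] }]]]

S
M
when c do M otherwise M
when c do { L } otherwise M
when c do { S } otherwise M
when c do { M } otherwise M
when c do { id := e } otherwise M
when c do { id := e } otherwise { L }
when c do { id := e } otherwise { S }
when c do { id := e } otherwise { M }
when c do { id := e } otherwise { id := e }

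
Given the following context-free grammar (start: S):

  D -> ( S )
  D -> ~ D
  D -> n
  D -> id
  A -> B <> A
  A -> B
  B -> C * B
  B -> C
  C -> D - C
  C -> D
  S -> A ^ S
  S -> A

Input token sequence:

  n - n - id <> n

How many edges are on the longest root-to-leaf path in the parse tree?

7

[S [A [B [C [D n] - [C [D n] - [C [D id]]]]] <> [A [B [C [D n]]]]]]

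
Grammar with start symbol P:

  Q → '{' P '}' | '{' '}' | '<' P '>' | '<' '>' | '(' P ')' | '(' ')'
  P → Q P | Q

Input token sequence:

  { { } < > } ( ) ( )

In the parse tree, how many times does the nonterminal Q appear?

[P [Q { [P [Q { }] [P [Q < >]]] }] [P [Q ( )] [P [Q ( )]]]]

5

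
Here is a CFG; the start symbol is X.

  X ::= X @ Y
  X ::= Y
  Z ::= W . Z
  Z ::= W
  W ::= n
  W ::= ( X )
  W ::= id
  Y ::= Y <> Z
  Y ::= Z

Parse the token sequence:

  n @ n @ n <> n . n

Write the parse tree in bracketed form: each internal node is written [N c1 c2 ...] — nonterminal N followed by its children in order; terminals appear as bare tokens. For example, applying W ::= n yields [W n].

[X [X [X [Y [Z [W n]]]] @ [Y [Z [W n]]]] @ [Y [Y [Z [W n]]] <> [Z [W n] . [Z [W n]]]]]

X
X @ Y
X @ Y @ Y
Y @ Y @ Y
Z @ Y @ Y
W @ Y @ Y
n @ Y @ Y
n @ Z @ Y
n @ W @ Y
n @ n @ Y
n @ n @ Y <> Z
n @ n @ Z <> Z
n @ n @ W <> Z
n @ n @ n <> Z
n @ n @ n <> W . Z
n @ n @ n <> n . Z
n @ n @ n <> n . W
n @ n @ n <> n . n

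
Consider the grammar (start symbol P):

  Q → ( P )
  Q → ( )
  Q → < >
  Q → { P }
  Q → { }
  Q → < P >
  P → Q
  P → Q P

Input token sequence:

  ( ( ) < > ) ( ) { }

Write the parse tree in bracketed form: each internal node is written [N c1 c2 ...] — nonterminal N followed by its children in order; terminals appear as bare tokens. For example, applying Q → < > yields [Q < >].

P
Q P
( P ) P
( Q P ) P
( ( ) P ) P
( ( ) Q ) P
( ( ) < > ) P
( ( ) < > ) Q P
( ( ) < > ) ( ) P
( ( ) < > ) ( ) Q
( ( ) < > ) ( ) { }

[P [Q ( [P [Q ( )] [P [Q < >]]] )] [P [Q ( )] [P [Q { }]]]]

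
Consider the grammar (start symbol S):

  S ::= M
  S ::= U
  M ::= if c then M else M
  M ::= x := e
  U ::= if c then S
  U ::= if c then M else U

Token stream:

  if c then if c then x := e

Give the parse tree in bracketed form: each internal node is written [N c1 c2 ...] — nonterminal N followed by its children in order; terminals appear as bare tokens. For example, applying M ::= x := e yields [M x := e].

S
U
if c then S
if c then U
if c then if c then S
if c then if c then M
if c then if c then x := e

[S [U if c then [S [U if c then [S [M x := e]]]]]]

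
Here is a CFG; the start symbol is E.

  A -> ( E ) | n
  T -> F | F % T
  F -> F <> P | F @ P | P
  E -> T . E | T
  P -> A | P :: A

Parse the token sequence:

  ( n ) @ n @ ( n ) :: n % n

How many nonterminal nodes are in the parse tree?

27

[E [T [F [F [F [P [A ( [E [T [F [P [A n]]]]] )]]] @ [P [A n]]] @ [P [P [A ( [E [T [F [P [A n]]]]] )]] :: [A n]]] % [T [F [P [A n]]]]]]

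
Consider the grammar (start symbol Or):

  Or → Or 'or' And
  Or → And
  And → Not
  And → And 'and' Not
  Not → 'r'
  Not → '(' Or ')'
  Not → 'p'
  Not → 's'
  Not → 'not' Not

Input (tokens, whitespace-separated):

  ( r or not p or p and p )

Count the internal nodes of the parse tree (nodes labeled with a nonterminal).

15

[Or [And [Not ( [Or [Or [Or [And [Not r]]] or [And [Not not [Not p]]]] or [And [And [Not p]] and [Not p]]] )]]]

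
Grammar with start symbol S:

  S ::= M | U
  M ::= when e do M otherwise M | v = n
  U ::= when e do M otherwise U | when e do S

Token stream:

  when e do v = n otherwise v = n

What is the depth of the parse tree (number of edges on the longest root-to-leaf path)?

[S [M when e do [M v = n] otherwise [M v = n]]]

3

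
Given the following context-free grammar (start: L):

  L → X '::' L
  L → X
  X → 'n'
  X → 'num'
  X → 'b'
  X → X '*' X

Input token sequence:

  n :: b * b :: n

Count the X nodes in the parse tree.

5

[L [X n] :: [L [X [X b] * [X b]] :: [L [X n]]]]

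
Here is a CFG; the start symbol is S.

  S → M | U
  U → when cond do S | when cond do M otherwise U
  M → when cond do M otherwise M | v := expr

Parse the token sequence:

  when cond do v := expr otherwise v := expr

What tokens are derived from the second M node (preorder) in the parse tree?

[S [M when cond do [M v := expr] otherwise [M v := expr]]]

v := expr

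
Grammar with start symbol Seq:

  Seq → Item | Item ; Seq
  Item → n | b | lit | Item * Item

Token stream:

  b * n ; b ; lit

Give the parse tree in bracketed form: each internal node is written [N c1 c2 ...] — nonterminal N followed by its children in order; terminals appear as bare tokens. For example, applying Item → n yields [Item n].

Seq
Item ; Seq
Item * Item ; Seq
b * Item ; Seq
b * n ; Seq
b * n ; Item ; Seq
b * n ; b ; Seq
b * n ; b ; Item
b * n ; b ; lit

[Seq [Item [Item b] * [Item n]] ; [Seq [Item b] ; [Seq [Item lit]]]]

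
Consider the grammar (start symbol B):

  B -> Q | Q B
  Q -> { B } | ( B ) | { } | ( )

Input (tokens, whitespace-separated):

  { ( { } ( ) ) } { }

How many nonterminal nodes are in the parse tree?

[B [Q { [B [Q ( [B [Q { }] [B [Q ( )]]] )]] }] [B [Q { }]]]

10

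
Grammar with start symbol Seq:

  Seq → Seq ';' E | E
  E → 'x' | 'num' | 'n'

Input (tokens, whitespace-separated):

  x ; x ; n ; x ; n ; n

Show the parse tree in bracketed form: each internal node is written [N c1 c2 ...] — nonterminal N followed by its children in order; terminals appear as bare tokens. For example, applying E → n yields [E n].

[Seq [Seq [Seq [Seq [Seq [Seq [E x]] ; [E x]] ; [E n]] ; [E x]] ; [E n]] ; [E n]]

Seq
Seq ; E
Seq ; E ; E
Seq ; E ; E ; E
Seq ; E ; E ; E ; E
Seq ; E ; E ; E ; E ; E
E ; E ; E ; E ; E ; E
x ; E ; E ; E ; E ; E
x ; x ; E ; E ; E ; E
x ; x ; n ; E ; E ; E
x ; x ; n ; x ; E ; E
x ; x ; n ; x ; n ; E
x ; x ; n ; x ; n ; n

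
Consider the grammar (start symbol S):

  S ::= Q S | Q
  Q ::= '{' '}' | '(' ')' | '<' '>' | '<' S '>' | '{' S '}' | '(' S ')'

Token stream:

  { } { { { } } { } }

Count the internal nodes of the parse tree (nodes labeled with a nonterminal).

[S [Q { }] [S [Q { [S [Q { [S [Q { }]] }] [S [Q { }]]] }]]]

10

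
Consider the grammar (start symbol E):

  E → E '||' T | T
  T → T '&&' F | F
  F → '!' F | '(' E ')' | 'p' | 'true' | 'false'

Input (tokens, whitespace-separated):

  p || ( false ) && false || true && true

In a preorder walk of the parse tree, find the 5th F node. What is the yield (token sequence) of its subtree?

[E [E [E [T [F p]]] || [T [T [F ( [E [T [F false]]] )]] && [F false]]] || [T [T [F true]] && [F true]]]

true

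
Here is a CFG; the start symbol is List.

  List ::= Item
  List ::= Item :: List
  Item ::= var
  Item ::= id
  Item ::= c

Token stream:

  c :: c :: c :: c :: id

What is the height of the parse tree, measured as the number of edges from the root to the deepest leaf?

[List [Item c] :: [List [Item c] :: [List [Item c] :: [List [Item c] :: [List [Item id]]]]]]

6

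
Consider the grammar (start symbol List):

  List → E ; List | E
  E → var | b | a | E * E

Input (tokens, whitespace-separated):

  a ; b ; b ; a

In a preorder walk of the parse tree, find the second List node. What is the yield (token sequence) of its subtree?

b ; b ; a

[List [E a] ; [List [E b] ; [List [E b] ; [List [E a]]]]]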